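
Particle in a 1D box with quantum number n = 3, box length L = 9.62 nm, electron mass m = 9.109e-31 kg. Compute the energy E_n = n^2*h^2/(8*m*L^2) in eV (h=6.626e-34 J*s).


E = n^2 * h^2 / (8 * m * L^2)
= 3^2 * (6.626e-34)^2 / (8 * 9.109e-31 * (9.62e-9)^2)
= 9 * 4.3904e-67 / (8 * 9.109e-31 * 9.2544e-17)
= 5.8591e-21 J
= 0.0366 eV

0.0366


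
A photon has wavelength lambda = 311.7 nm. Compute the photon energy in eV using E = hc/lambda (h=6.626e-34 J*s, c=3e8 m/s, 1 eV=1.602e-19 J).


E = hc / lambda
= (6.626e-34)(3e8) / (311.7e-9)
= 1.9878e-25 / 3.1170e-07
= 6.3773e-19 J
Converting to eV: 6.3773e-19 / 1.602e-19
= 3.9808 eV

3.9808


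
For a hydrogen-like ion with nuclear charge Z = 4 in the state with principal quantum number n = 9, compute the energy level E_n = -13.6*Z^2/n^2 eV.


E_n = -13.6 * Z^2 / n^2
= -13.6 * 4^2 / 9^2
= -13.6 * 16 / 81
= -2.6864 eV

-2.6864


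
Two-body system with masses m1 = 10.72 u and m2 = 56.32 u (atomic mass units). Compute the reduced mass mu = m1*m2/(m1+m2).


mu = m1 * m2 / (m1 + m2)
= 10.72 * 56.32 / (10.72 + 56.32)
= 603.7504 / 67.04
= 9.0058 u

9.0058


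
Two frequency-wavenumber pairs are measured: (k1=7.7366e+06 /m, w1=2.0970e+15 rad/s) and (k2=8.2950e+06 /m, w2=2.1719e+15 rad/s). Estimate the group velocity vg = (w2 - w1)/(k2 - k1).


vg = (w2 - w1) / (k2 - k1)
= (2.1719e+15 - 2.0970e+15) / (8.2950e+06 - 7.7366e+06)
= 7.4900e+13 / 5.5840e+05
= 1.3413e+08 m/s

1.3413e+08


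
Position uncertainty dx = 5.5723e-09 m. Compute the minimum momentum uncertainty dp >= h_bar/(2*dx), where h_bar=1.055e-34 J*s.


dp = h_bar / (2 * dx)
= 1.055e-34 / (2 * 5.5723e-09)
= 1.055e-34 / 1.1145e-08
= 9.4665e-27 kg*m/s

9.4665e-27


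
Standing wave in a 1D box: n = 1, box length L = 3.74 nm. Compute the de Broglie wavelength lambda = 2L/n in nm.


lambda = 2L / n
= 2 * 3.74 / 1
= 7.48 / 1
= 7.48 nm

7.48


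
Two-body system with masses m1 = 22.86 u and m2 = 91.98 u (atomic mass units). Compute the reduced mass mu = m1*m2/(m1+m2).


mu = m1 * m2 / (m1 + m2)
= 22.86 * 91.98 / (22.86 + 91.98)
= 2102.6628 / 114.84
= 18.3095 u

18.3095


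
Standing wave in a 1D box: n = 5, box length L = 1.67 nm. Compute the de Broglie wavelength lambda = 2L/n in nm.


lambda = 2L / n
= 2 * 1.67 / 5
= 3.34 / 5
= 0.668 nm

0.668


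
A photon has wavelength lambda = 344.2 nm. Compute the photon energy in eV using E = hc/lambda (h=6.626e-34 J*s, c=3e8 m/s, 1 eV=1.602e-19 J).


E = hc / lambda
= (6.626e-34)(3e8) / (344.2e-9)
= 1.9878e-25 / 3.4420e-07
= 5.7751e-19 J
Converting to eV: 5.7751e-19 / 1.602e-19
= 3.605 eV

3.605


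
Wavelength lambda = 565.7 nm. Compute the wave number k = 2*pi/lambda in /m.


k = 2 * pi / lambda
= 6.2832 / (565.7e-9)
= 6.2832 / 5.6570e-07
= 1.1107e+07 /m

1.1107e+07


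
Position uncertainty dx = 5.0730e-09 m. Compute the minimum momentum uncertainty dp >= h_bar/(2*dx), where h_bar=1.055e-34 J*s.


dp = h_bar / (2 * dx)
= 1.055e-34 / (2 * 5.0730e-09)
= 1.055e-34 / 1.0146e-08
= 1.0398e-26 kg*m/s

1.0398e-26


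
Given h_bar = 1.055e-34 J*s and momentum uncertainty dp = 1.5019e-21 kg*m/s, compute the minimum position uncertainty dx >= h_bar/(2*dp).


dx = h_bar / (2 * dp)
= 1.055e-34 / (2 * 1.5019e-21)
= 1.055e-34 / 3.0038e-21
= 3.5122e-14 m

3.5122e-14


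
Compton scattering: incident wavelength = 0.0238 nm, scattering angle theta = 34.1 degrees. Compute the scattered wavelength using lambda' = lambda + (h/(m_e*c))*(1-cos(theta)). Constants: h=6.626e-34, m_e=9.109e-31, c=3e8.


Compton wavelength: h/(m_e*c) = 2.4247e-12 m
d_lambda = 2.4247e-12 * (1 - cos(34.1 deg))
= 2.4247e-12 * 0.17194
= 4.1690e-13 m = 0.000417 nm
lambda' = 0.0238 + 0.000417
= 0.024217 nm

0.024217


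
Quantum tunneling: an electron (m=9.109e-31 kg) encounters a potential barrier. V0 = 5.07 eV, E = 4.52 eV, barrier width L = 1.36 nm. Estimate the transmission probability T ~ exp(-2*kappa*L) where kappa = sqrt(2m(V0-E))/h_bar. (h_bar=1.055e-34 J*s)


V0 - E = 0.55 eV = 8.8110e-20 J
kappa = sqrt(2 * m * (V0-E)) / h_bar
= sqrt(2 * 9.109e-31 * 8.8110e-20) / 1.055e-34
= 3.7976e+09 /m
2*kappa*L = 2 * 3.7976e+09 * 1.36e-9
= 10.3295
T = exp(-10.3295) = 3.265534e-05

3.265534e-05


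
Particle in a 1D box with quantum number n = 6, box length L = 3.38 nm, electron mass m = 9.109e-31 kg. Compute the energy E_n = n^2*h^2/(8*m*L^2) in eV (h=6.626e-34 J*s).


E = n^2 * h^2 / (8 * m * L^2)
= 6^2 * (6.626e-34)^2 / (8 * 9.109e-31 * (3.38e-9)^2)
= 36 * 4.3904e-67 / (8 * 9.109e-31 * 1.1424e-17)
= 1.8985e-19 J
= 1.1851 eV

1.1851


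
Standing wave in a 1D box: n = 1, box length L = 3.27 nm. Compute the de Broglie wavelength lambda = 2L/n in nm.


lambda = 2L / n
= 2 * 3.27 / 1
= 6.54 / 1
= 6.54 nm

6.54


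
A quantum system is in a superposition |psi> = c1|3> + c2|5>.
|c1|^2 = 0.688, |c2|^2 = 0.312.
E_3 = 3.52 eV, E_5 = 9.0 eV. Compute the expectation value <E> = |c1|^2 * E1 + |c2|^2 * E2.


<E> = |c1|^2 * E1 + |c2|^2 * E2
= 0.688 * 3.52 + 0.312 * 9.0
= 2.4218 + 2.808
= 5.2298 eV

5.2298


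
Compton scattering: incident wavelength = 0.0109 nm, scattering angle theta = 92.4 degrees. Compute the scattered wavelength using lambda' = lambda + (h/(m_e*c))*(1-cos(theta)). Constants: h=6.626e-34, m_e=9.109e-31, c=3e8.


Compton wavelength: h/(m_e*c) = 2.4247e-12 m
d_lambda = 2.4247e-12 * (1 - cos(92.4 deg))
= 2.4247e-12 * 1.041876
= 2.5262e-12 m = 0.002526 nm
lambda' = 0.0109 + 0.002526
= 0.013426 nm

0.013426


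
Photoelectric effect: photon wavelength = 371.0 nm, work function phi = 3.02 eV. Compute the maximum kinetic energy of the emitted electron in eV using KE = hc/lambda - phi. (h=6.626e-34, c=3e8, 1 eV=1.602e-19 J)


E_photon = hc / lambda
= (6.626e-34)(3e8) / (371.0e-9)
= 5.3580e-19 J
= 3.3445 eV
KE = E_photon - phi
= 3.3445 - 3.02
= 0.3245 eV

0.3245


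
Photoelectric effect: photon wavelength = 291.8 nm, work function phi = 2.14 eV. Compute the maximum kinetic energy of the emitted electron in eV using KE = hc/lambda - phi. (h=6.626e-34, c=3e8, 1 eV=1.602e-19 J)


E_photon = hc / lambda
= (6.626e-34)(3e8) / (291.8e-9)
= 6.8122e-19 J
= 4.2523 eV
KE = E_photon - phi
= 4.2523 - 2.14
= 2.1123 eV

2.1123


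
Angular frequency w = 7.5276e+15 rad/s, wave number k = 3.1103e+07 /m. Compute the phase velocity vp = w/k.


vp = w / k
= 7.5276e+15 / 3.1103e+07
= 2.4202e+08 m/s

2.4202e+08


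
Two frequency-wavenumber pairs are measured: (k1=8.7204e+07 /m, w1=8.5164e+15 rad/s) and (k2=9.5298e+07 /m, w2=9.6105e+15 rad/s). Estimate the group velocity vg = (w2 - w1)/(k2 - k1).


vg = (w2 - w1) / (k2 - k1)
= (9.6105e+15 - 8.5164e+15) / (9.5298e+07 - 8.7204e+07)
= 1.0941e+15 / 8.0940e+06
= 1.3517e+08 m/s

1.3517e+08


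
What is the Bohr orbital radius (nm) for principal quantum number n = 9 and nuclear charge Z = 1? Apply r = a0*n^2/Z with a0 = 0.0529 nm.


r = a0 * n^2 / Z
= 0.0529 * 9^2 / 1
= 0.0529 * 81 / 1
= 4.2849 nm

4.2849


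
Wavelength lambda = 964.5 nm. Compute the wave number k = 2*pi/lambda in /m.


k = 2 * pi / lambda
= 6.2832 / (964.5e-9)
= 6.2832 / 9.6450e-07
= 6.5144e+06 /m

6.5144e+06


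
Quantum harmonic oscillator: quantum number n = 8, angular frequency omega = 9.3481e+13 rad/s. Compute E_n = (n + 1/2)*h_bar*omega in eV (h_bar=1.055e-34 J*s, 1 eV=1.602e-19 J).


E = (n + 1/2) * h_bar * omega
= (8 + 0.5) * 1.055e-34 * 9.3481e+13
= 8.5 * 9.8622e-21
= 8.3829e-20 J
= 0.5233 eV

0.5233


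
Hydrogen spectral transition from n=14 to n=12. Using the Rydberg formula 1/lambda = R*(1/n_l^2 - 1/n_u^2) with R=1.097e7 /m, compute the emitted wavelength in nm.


1/lambda = R * (1/n_l^2 - 1/n_u^2)
= 1.097e7 * (1/12^2 - 1/14^2)
= 1.097e7 * (0.006944 - 0.005102)
= 1.097e7 * 0.001842
= 2.0211e+04 /m
lambda = 1 / 2.0211e+04 = 49477.5962 nm

49477.5962


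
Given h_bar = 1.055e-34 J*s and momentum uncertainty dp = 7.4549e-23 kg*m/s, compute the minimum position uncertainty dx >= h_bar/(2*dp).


dx = h_bar / (2 * dp)
= 1.055e-34 / (2 * 7.4549e-23)
= 1.055e-34 / 1.4910e-22
= 7.0759e-13 m

7.0759e-13


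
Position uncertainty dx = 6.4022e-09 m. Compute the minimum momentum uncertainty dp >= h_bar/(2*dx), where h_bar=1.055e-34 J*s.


dp = h_bar / (2 * dx)
= 1.055e-34 / (2 * 6.4022e-09)
= 1.055e-34 / 1.2804e-08
= 8.2394e-27 kg*m/s

8.2394e-27


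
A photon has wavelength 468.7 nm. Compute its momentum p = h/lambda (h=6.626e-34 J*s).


p = h / lambda
= 6.626e-34 / (468.7e-9)
= 6.626e-34 / 4.6870e-07
= 1.4137e-27 kg*m/s

1.4137e-27


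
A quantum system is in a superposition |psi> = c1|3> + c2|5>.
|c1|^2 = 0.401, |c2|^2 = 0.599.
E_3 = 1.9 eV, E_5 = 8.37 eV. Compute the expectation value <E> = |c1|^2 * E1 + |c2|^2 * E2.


<E> = |c1|^2 * E1 + |c2|^2 * E2
= 0.401 * 1.9 + 0.599 * 8.37
= 0.7619 + 5.0136
= 5.7755 eV

5.7755


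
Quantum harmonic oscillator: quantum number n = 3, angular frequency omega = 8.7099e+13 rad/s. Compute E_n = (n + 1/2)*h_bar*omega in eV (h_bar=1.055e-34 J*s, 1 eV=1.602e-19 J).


E = (n + 1/2) * h_bar * omega
= (3 + 0.5) * 1.055e-34 * 8.7099e+13
= 3.5 * 9.1889e-21
= 3.2161e-20 J
= 0.2008 eV

0.2008


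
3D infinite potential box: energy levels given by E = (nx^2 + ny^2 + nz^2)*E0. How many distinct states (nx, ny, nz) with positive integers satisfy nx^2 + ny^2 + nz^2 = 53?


Enumerate all (nx, ny, nz) with nx^2 + ny^2 + nz^2 = 53:
(1,4,6)
(1,6,4)
(4,1,6)
(4,6,1)
(6,1,4)
(6,4,1)
Total degeneracy = 6

6


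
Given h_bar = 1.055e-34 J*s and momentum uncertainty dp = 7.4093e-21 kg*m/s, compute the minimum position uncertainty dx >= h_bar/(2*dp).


dx = h_bar / (2 * dp)
= 1.055e-34 / (2 * 7.4093e-21)
= 1.055e-34 / 1.4819e-20
= 7.1194e-15 m

7.1194e-15


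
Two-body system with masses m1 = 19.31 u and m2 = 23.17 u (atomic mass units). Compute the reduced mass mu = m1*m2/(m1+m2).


mu = m1 * m2 / (m1 + m2)
= 19.31 * 23.17 / (19.31 + 23.17)
= 447.4127 / 42.48
= 10.5323 u

10.5323


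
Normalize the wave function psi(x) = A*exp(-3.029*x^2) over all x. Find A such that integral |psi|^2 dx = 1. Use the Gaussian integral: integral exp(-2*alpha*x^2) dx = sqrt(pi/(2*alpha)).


integral |psi|^2 dx = A^2 * sqrt(pi/(2*alpha)) = 1
A^2 = sqrt(2*alpha/pi)
= sqrt(2 * 3.029 / pi)
= 1.38864
A = sqrt(1.38864)
= 1.1784

1.1784


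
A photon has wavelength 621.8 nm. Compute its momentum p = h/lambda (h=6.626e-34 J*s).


p = h / lambda
= 6.626e-34 / (621.8e-9)
= 6.626e-34 / 6.2180e-07
= 1.0656e-27 kg*m/s

1.0656e-27


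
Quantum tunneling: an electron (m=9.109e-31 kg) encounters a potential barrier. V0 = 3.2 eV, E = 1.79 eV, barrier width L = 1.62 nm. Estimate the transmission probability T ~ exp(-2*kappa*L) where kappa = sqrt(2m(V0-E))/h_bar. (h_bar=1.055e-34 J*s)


V0 - E = 1.41 eV = 2.2588e-19 J
kappa = sqrt(2 * m * (V0-E)) / h_bar
= sqrt(2 * 9.109e-31 * 2.2588e-19) / 1.055e-34
= 6.0805e+09 /m
2*kappa*L = 2 * 6.0805e+09 * 1.62e-9
= 19.7008
T = exp(-19.7008) = 2.780060e-09

2.780060e-09


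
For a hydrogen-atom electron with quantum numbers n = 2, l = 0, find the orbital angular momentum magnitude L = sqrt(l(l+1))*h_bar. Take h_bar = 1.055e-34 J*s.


L = sqrt(l*(l+1)) * h_bar
= sqrt(0 * 1) * 1.055e-34
= sqrt(0) * 1.055e-34
= 0.0 * 1.055e-34
= 0.0000e+00 J*s

0.0000e+00


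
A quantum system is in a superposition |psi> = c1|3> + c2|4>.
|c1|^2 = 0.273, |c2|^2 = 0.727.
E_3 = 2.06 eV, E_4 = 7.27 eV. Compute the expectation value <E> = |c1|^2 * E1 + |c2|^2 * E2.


<E> = |c1|^2 * E1 + |c2|^2 * E2
= 0.273 * 2.06 + 0.727 * 7.27
= 0.5624 + 5.2853
= 5.8477 eV

5.8477


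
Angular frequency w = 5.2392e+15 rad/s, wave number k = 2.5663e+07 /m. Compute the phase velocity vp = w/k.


vp = w / k
= 5.2392e+15 / 2.5663e+07
= 2.0415e+08 m/s

2.0415e+08


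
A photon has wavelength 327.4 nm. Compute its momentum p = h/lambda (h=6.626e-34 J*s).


p = h / lambda
= 6.626e-34 / (327.4e-9)
= 6.626e-34 / 3.2740e-07
= 2.0238e-27 kg*m/s

2.0238e-27


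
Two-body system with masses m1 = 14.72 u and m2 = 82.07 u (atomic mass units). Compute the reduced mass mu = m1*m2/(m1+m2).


mu = m1 * m2 / (m1 + m2)
= 14.72 * 82.07 / (14.72 + 82.07)
= 1208.0704 / 96.79
= 12.4814 u

12.4814


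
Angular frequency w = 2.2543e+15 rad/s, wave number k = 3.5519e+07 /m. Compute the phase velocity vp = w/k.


vp = w / k
= 2.2543e+15 / 3.5519e+07
= 6.3467e+07 m/s

6.3467e+07


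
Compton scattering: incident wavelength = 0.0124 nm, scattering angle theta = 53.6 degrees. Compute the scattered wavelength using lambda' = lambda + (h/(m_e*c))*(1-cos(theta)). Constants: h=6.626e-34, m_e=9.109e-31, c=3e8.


Compton wavelength: h/(m_e*c) = 2.4247e-12 m
d_lambda = 2.4247e-12 * (1 - cos(53.6 deg))
= 2.4247e-12 * 0.406581
= 9.8584e-13 m = 0.000986 nm
lambda' = 0.0124 + 0.000986
= 0.013386 nm

0.013386


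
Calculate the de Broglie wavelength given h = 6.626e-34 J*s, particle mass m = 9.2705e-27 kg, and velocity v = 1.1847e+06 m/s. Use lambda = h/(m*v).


lambda = h / (m * v)
= 6.626e-34 / (9.2705e-27 * 1.1847e+06)
= 6.626e-34 / 1.0983e-20
= 6.0331e-14 m

6.0331e-14


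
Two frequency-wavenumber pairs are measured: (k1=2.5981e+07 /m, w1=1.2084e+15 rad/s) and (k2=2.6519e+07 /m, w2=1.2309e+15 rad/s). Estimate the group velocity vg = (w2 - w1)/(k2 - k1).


vg = (w2 - w1) / (k2 - k1)
= (1.2309e+15 - 1.2084e+15) / (2.6519e+07 - 2.5981e+07)
= 2.2500e+13 / 5.3800e+05
= 4.1822e+07 m/s

4.1822e+07


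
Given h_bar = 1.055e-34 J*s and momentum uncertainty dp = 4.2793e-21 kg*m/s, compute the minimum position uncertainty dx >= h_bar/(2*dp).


dx = h_bar / (2 * dp)
= 1.055e-34 / (2 * 4.2793e-21)
= 1.055e-34 / 8.5586e-21
= 1.2327e-14 m

1.2327e-14


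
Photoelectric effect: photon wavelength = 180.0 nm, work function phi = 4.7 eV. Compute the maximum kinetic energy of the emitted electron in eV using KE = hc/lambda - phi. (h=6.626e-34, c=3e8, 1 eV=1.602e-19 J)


E_photon = hc / lambda
= (6.626e-34)(3e8) / (180.0e-9)
= 1.1043e-18 J
= 6.8935 eV
KE = E_photon - phi
= 6.8935 - 4.7
= 2.1935 eV

2.1935


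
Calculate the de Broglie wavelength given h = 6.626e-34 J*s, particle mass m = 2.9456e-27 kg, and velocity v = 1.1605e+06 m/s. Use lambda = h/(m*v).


lambda = h / (m * v)
= 6.626e-34 / (2.9456e-27 * 1.1605e+06)
= 6.626e-34 / 3.4184e-21
= 1.9384e-13 m

1.9384e-13


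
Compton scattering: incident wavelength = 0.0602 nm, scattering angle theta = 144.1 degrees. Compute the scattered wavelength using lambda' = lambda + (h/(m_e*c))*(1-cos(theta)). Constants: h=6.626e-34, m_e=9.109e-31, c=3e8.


Compton wavelength: h/(m_e*c) = 2.4247e-12 m
d_lambda = 2.4247e-12 * (1 - cos(144.1 deg))
= 2.4247e-12 * 1.810042
= 4.3888e-12 m = 0.004389 nm
lambda' = 0.0602 + 0.004389
= 0.064589 nm

0.064589


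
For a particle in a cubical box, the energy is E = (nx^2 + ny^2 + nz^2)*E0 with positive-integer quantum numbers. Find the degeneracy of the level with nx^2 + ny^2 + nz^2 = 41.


Enumerate all (nx, ny, nz) with nx^2 + ny^2 + nz^2 = 41:
(1,2,6)
(1,6,2)
(2,1,6)
(2,6,1)
(3,4,4)
(4,3,4)
(4,4,3)
(6,1,2)
(6,2,1)
Total degeneracy = 9

9


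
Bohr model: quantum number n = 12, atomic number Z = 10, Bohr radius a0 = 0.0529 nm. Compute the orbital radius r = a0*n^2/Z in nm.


r = a0 * n^2 / Z
= 0.0529 * 12^2 / 10
= 0.0529 * 144 / 10
= 0.7618 nm

0.7618


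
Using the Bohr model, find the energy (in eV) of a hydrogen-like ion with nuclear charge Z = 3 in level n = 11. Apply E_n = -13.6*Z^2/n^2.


E_n = -13.6 * Z^2 / n^2
= -13.6 * 3^2 / 11^2
= -13.6 * 9 / 121
= -1.0116 eV

-1.0116


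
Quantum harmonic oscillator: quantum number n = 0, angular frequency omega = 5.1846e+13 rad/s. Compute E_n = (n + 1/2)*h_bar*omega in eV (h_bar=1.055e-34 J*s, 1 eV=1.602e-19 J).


E = (n + 1/2) * h_bar * omega
= (0 + 0.5) * 1.055e-34 * 5.1846e+13
= 0.5 * 5.4698e-21
= 2.7349e-21 J
= 0.0171 eV

0.0171


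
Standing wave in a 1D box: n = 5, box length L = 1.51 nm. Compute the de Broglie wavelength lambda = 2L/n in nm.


lambda = 2L / n
= 2 * 1.51 / 5
= 3.02 / 5
= 0.604 nm

0.604


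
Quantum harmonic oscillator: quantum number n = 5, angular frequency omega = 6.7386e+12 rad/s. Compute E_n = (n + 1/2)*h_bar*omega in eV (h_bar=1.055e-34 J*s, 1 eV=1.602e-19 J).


E = (n + 1/2) * h_bar * omega
= (5 + 0.5) * 1.055e-34 * 6.7386e+12
= 5.5 * 7.1092e-22
= 3.9101e-21 J
= 0.0244 eV

0.0244


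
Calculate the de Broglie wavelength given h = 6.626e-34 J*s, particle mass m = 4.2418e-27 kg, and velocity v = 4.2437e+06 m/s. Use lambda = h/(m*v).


lambda = h / (m * v)
= 6.626e-34 / (4.2418e-27 * 4.2437e+06)
= 6.626e-34 / 1.8001e-20
= 3.6809e-14 m

3.6809e-14


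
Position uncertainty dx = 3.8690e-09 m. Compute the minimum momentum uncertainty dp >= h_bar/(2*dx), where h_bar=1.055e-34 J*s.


dp = h_bar / (2 * dx)
= 1.055e-34 / (2 * 3.8690e-09)
= 1.055e-34 / 7.7380e-09
= 1.3634e-26 kg*m/s

1.3634e-26


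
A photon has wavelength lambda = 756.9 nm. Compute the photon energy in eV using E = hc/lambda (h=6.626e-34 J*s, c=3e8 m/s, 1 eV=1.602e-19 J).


E = hc / lambda
= (6.626e-34)(3e8) / (756.9e-9)
= 1.9878e-25 / 7.5690e-07
= 2.6262e-19 J
Converting to eV: 2.6262e-19 / 1.602e-19
= 1.6393 eV

1.6393


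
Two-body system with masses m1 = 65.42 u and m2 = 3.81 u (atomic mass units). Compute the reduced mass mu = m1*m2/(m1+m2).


mu = m1 * m2 / (m1 + m2)
= 65.42 * 3.81 / (65.42 + 3.81)
= 249.2502 / 69.23
= 3.6003 u

3.6003


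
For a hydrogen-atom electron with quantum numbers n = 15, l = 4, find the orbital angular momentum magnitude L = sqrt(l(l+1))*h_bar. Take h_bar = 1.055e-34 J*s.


L = sqrt(l*(l+1)) * h_bar
= sqrt(4 * 5) * 1.055e-34
= sqrt(20) * 1.055e-34
= 4.4721 * 1.055e-34
= 4.7181e-34 J*s

4.7181e-34


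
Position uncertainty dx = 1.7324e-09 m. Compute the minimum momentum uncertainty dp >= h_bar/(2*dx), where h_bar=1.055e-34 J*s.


dp = h_bar / (2 * dx)
= 1.055e-34 / (2 * 1.7324e-09)
= 1.055e-34 / 3.4648e-09
= 3.0449e-26 kg*m/s

3.0449e-26


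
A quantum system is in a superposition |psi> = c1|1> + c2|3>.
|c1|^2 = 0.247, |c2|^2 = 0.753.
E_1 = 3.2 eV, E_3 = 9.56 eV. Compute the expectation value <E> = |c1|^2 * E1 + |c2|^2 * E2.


<E> = |c1|^2 * E1 + |c2|^2 * E2
= 0.247 * 3.2 + 0.753 * 9.56
= 0.7904 + 7.1987
= 7.9891 eV

7.9891


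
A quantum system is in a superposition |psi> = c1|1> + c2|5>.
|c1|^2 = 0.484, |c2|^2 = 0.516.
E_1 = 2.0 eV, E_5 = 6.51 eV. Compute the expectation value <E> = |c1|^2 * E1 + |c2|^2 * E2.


<E> = |c1|^2 * E1 + |c2|^2 * E2
= 0.484 * 2.0 + 0.516 * 6.51
= 0.968 + 3.3592
= 4.3272 eV

4.3272


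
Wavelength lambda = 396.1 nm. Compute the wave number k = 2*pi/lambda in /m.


k = 2 * pi / lambda
= 6.2832 / (396.1e-9)
= 6.2832 / 3.9610e-07
= 1.5863e+07 /m

1.5863e+07


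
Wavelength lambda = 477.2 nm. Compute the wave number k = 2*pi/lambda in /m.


k = 2 * pi / lambda
= 6.2832 / (477.2e-9)
= 6.2832 / 4.7720e-07
= 1.3167e+07 /m

1.3167e+07


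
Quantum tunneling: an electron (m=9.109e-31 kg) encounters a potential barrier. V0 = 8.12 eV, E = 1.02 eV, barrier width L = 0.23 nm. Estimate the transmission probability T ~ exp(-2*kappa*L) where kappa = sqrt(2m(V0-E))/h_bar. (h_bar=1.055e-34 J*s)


V0 - E = 7.1 eV = 1.1374e-18 J
kappa = sqrt(2 * m * (V0-E)) / h_bar
= sqrt(2 * 9.109e-31 * 1.1374e-18) / 1.055e-34
= 1.3645e+10 /m
2*kappa*L = 2 * 1.3645e+10 * 0.23e-9
= 6.2765
T = exp(-6.2765) = 1.880007e-03

1.880007e-03


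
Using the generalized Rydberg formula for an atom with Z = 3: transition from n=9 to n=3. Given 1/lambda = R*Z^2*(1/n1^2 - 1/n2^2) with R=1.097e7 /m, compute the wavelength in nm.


1/lambda = R * Z^2 * (1/n1^2 - 1/n2^2)
= 1.097e7 * 3^2 * (1/3^2 - 1/9^2)
= 1.097e7 * 9 * (0.111111 - 0.012346)
= 9.7511e+06 /m
lambda = 1 / 9.7511e+06
= 102.5524 nm

102.5524


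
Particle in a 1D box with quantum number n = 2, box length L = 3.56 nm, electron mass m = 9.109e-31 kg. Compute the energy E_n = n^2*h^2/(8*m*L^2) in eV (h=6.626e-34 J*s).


E = n^2 * h^2 / (8 * m * L^2)
= 2^2 * (6.626e-34)^2 / (8 * 9.109e-31 * (3.56e-9)^2)
= 4 * 4.3904e-67 / (8 * 9.109e-31 * 1.2674e-17)
= 1.9015e-20 J
= 0.1187 eV

0.1187


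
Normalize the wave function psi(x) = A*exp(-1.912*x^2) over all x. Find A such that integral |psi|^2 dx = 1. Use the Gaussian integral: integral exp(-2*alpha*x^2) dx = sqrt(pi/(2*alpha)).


integral |psi|^2 dx = A^2 * sqrt(pi/(2*alpha)) = 1
A^2 = sqrt(2*alpha/pi)
= sqrt(2 * 1.912 / pi)
= 1.103276
A = sqrt(1.103276)
= 1.0504

1.0504


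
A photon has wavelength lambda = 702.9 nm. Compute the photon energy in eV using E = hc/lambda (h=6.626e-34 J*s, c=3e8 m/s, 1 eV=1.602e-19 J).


E = hc / lambda
= (6.626e-34)(3e8) / (702.9e-9)
= 1.9878e-25 / 7.0290e-07
= 2.8280e-19 J
Converting to eV: 2.8280e-19 / 1.602e-19
= 1.7653 eV

1.7653


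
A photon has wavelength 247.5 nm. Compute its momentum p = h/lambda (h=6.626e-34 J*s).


p = h / lambda
= 6.626e-34 / (247.5e-9)
= 6.626e-34 / 2.4750e-07
= 2.6772e-27 kg*m/s

2.6772e-27


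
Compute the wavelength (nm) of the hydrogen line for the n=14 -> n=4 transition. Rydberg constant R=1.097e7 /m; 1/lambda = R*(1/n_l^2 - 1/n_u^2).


1/lambda = R * (1/n_l^2 - 1/n_u^2)
= 1.097e7 * (1/4^2 - 1/14^2)
= 1.097e7 * (0.0625 - 0.005102)
= 1.097e7 * 0.057398
= 6.2966e+05 /m
lambda = 1 / 6.2966e+05 = 1588.1698 nm

1588.1698


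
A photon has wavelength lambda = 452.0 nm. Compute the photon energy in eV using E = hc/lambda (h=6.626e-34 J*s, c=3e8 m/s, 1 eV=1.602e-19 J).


E = hc / lambda
= (6.626e-34)(3e8) / (452.0e-9)
= 1.9878e-25 / 4.5200e-07
= 4.3978e-19 J
Converting to eV: 4.3978e-19 / 1.602e-19
= 2.7452 eV

2.7452


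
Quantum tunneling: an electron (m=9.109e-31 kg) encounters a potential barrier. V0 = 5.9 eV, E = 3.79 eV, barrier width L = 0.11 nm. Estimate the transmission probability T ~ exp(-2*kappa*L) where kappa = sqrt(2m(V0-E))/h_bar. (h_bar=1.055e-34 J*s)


V0 - E = 2.11 eV = 3.3802e-19 J
kappa = sqrt(2 * m * (V0-E)) / h_bar
= sqrt(2 * 9.109e-31 * 3.3802e-19) / 1.055e-34
= 7.4382e+09 /m
2*kappa*L = 2 * 7.4382e+09 * 0.11e-9
= 1.6364
T = exp(-1.6364) = 1.946770e-01

1.946770e-01


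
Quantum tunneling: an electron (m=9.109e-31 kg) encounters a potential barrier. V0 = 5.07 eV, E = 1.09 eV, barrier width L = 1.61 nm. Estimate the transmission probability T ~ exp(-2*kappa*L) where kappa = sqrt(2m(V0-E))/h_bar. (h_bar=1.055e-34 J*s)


V0 - E = 3.98 eV = 6.3760e-19 J
kappa = sqrt(2 * m * (V0-E)) / h_bar
= sqrt(2 * 9.109e-31 * 6.3760e-19) / 1.055e-34
= 1.0216e+10 /m
2*kappa*L = 2 * 1.0216e+10 * 1.61e-9
= 32.8947
T = exp(-32.8947) = 5.175983e-15

5.175983e-15


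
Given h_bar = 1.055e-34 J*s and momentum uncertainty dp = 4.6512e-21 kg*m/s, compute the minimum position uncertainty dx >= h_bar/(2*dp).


dx = h_bar / (2 * dp)
= 1.055e-34 / (2 * 4.6512e-21)
= 1.055e-34 / 9.3024e-21
= 1.1341e-14 m

1.1341e-14


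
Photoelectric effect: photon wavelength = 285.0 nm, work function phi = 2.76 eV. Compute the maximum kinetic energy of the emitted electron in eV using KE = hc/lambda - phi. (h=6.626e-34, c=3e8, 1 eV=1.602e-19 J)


E_photon = hc / lambda
= (6.626e-34)(3e8) / (285.0e-9)
= 6.9747e-19 J
= 4.3538 eV
KE = E_photon - phi
= 4.3538 - 2.76
= 1.5938 eV

1.5938


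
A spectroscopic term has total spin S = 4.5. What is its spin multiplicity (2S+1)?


Spin multiplicity = 2S + 1
= 2 * 4.5 + 1
= 9.0 + 1
= 10

10


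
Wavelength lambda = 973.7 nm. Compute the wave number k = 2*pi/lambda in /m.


k = 2 * pi / lambda
= 6.2832 / (973.7e-9)
= 6.2832 / 9.7370e-07
= 6.4529e+06 /m

6.4529e+06


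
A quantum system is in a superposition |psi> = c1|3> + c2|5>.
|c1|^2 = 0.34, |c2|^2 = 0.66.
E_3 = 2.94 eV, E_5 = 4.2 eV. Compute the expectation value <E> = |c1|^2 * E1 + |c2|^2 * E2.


<E> = |c1|^2 * E1 + |c2|^2 * E2
= 0.34 * 2.94 + 0.66 * 4.2
= 0.9996 + 2.772
= 3.7716 eV

3.7716


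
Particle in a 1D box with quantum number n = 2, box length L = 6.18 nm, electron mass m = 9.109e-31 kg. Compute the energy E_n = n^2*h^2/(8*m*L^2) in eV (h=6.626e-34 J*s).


E = n^2 * h^2 / (8 * m * L^2)
= 2^2 * (6.626e-34)^2 / (8 * 9.109e-31 * (6.18e-9)^2)
= 4 * 4.3904e-67 / (8 * 9.109e-31 * 3.8192e-17)
= 6.3099e-21 J
= 0.0394 eV

0.0394


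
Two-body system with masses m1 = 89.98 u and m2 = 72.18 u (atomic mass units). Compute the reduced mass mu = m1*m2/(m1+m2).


mu = m1 * m2 / (m1 + m2)
= 89.98 * 72.18 / (89.98 + 72.18)
= 6494.7564 / 162.16
= 40.0515 u

40.0515


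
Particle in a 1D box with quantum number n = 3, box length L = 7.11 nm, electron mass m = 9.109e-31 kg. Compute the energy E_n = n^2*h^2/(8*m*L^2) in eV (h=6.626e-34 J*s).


E = n^2 * h^2 / (8 * m * L^2)
= 3^2 * (6.626e-34)^2 / (8 * 9.109e-31 * (7.11e-9)^2)
= 9 * 4.3904e-67 / (8 * 9.109e-31 * 5.0552e-17)
= 1.0726e-20 J
= 0.067 eV

0.067


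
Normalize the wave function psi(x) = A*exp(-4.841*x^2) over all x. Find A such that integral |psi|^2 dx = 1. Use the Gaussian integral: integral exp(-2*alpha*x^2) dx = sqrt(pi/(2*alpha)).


integral |psi|^2 dx = A^2 * sqrt(pi/(2*alpha)) = 1
A^2 = sqrt(2*alpha/pi)
= sqrt(2 * 4.841 / pi)
= 1.755527
A = sqrt(1.755527)
= 1.325

1.325


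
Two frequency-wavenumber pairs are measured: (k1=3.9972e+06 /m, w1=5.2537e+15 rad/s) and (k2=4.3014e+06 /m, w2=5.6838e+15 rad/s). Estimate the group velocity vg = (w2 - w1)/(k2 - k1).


vg = (w2 - w1) / (k2 - k1)
= (5.6838e+15 - 5.2537e+15) / (4.3014e+06 - 3.9972e+06)
= 4.3010e+14 / 3.0420e+05
= 1.4139e+09 m/s

1.4139e+09


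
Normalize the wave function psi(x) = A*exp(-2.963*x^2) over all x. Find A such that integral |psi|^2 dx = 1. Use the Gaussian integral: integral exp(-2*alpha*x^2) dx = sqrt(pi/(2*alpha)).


integral |psi|^2 dx = A^2 * sqrt(pi/(2*alpha)) = 1
A^2 = sqrt(2*alpha/pi)
= sqrt(2 * 2.963 / pi)
= 1.373428
A = sqrt(1.373428)
= 1.1719

1.1719


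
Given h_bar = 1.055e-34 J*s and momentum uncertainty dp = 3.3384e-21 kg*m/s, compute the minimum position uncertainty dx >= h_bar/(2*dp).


dx = h_bar / (2 * dp)
= 1.055e-34 / (2 * 3.3384e-21)
= 1.055e-34 / 6.6768e-21
= 1.5801e-14 m

1.5801e-14


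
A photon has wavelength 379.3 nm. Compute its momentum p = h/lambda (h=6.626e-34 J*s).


p = h / lambda
= 6.626e-34 / (379.3e-9)
= 6.626e-34 / 3.7930e-07
= 1.7469e-27 kg*m/s

1.7469e-27


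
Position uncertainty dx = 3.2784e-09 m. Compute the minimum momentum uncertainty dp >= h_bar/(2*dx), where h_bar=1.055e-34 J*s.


dp = h_bar / (2 * dx)
= 1.055e-34 / (2 * 3.2784e-09)
= 1.055e-34 / 6.5568e-09
= 1.6090e-26 kg*m/s

1.6090e-26


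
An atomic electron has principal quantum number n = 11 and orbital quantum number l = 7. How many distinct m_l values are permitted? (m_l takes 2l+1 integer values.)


m_l ranges from -l to +l in integer steps
So m_l goes from -7 to +7
Count = 2l + 1 = 2*7 + 1
= 15

15


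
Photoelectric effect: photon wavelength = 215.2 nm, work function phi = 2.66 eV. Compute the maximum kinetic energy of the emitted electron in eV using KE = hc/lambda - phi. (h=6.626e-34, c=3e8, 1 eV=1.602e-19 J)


E_photon = hc / lambda
= (6.626e-34)(3e8) / (215.2e-9)
= 9.2370e-19 J
= 5.7659 eV
KE = E_photon - phi
= 5.7659 - 2.66
= 3.1059 eV

3.1059


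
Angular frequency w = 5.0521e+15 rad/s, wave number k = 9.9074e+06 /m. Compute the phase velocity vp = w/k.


vp = w / k
= 5.0521e+15 / 9.9074e+06
= 5.0993e+08 m/s

5.0993e+08


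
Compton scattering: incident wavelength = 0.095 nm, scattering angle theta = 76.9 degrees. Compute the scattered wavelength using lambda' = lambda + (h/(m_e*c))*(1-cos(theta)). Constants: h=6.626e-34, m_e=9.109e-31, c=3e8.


Compton wavelength: h/(m_e*c) = 2.4247e-12 m
d_lambda = 2.4247e-12 * (1 - cos(76.9 deg))
= 2.4247e-12 * 0.773349
= 1.8751e-12 m = 0.001875 nm
lambda' = 0.095 + 0.001875
= 0.096875 nm

0.096875


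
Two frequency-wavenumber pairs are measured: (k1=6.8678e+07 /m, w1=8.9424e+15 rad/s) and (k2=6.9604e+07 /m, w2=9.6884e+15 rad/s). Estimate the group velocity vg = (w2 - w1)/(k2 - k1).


vg = (w2 - w1) / (k2 - k1)
= (9.6884e+15 - 8.9424e+15) / (6.9604e+07 - 6.8678e+07)
= 7.4600e+14 / 9.2600e+05
= 8.0562e+08 m/s

8.0562e+08


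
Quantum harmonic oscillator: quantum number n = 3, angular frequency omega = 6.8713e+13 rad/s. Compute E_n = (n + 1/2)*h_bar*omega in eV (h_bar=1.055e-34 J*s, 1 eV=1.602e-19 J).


E = (n + 1/2) * h_bar * omega
= (3 + 0.5) * 1.055e-34 * 6.8713e+13
= 3.5 * 7.2492e-21
= 2.5372e-20 J
= 0.1584 eV

0.1584


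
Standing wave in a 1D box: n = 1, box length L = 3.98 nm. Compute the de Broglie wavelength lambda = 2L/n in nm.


lambda = 2L / n
= 2 * 3.98 / 1
= 7.96 / 1
= 7.96 nm

7.96


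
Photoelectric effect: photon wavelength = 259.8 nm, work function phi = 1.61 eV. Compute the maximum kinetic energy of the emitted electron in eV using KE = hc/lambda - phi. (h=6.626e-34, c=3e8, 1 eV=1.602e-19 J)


E_photon = hc / lambda
= (6.626e-34)(3e8) / (259.8e-9)
= 7.6513e-19 J
= 4.7761 eV
KE = E_photon - phi
= 4.7761 - 1.61
= 3.1661 eV

3.1661


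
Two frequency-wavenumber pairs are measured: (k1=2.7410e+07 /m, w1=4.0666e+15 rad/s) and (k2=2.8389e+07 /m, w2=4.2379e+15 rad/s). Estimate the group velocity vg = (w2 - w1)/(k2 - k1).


vg = (w2 - w1) / (k2 - k1)
= (4.2379e+15 - 4.0666e+15) / (2.8389e+07 - 2.7410e+07)
= 1.7130e+14 / 9.7900e+05
= 1.7497e+08 m/s

1.7497e+08


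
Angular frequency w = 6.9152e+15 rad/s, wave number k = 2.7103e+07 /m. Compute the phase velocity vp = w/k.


vp = w / k
= 6.9152e+15 / 2.7103e+07
= 2.5515e+08 m/s

2.5515e+08


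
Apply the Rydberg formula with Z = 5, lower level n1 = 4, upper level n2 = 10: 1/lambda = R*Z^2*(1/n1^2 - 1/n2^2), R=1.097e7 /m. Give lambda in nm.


1/lambda = R * Z^2 * (1/n1^2 - 1/n2^2)
= 1.097e7 * 5^2 * (1/4^2 - 1/10^2)
= 1.097e7 * 25 * (0.0625 - 0.01)
= 1.4398e+07 /m
lambda = 1 / 1.4398e+07
= 69.4535 nm

69.4535


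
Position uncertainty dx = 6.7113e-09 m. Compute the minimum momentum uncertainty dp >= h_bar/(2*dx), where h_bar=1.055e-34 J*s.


dp = h_bar / (2 * dx)
= 1.055e-34 / (2 * 6.7113e-09)
= 1.055e-34 / 1.3423e-08
= 7.8599e-27 kg*m/s

7.8599e-27


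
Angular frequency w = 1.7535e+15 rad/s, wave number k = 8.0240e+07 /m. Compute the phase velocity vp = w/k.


vp = w / k
= 1.7535e+15 / 8.0240e+07
= 2.1853e+07 m/s

2.1853e+07


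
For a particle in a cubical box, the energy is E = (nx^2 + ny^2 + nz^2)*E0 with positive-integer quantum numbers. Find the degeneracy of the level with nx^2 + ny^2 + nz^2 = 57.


Enumerate all (nx, ny, nz) with nx^2 + ny^2 + nz^2 = 57:
(2,2,7)
(2,7,2)
(4,4,5)
(4,5,4)
(5,4,4)
(7,2,2)
Total degeneracy = 6

6


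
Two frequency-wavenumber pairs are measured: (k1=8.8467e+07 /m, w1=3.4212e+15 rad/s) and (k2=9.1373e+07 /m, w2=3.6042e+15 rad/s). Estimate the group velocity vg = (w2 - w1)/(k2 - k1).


vg = (w2 - w1) / (k2 - k1)
= (3.6042e+15 - 3.4212e+15) / (9.1373e+07 - 8.8467e+07)
= 1.8300e+14 / 2.9060e+06
= 6.2973e+07 m/s

6.2973e+07


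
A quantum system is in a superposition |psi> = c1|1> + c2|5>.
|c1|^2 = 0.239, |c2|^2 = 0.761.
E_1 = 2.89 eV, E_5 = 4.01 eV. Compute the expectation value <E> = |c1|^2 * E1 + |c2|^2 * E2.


<E> = |c1|^2 * E1 + |c2|^2 * E2
= 0.239 * 2.89 + 0.761 * 4.01
= 0.6907 + 3.0516
= 3.7423 eV

3.7423


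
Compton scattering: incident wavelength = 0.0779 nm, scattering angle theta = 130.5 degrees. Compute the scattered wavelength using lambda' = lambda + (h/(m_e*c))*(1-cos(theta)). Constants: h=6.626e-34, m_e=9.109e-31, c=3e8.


Compton wavelength: h/(m_e*c) = 2.4247e-12 m
d_lambda = 2.4247e-12 * (1 - cos(130.5 deg))
= 2.4247e-12 * 1.649448
= 3.9994e-12 m = 0.003999 nm
lambda' = 0.0779 + 0.003999
= 0.081899 nm

0.081899


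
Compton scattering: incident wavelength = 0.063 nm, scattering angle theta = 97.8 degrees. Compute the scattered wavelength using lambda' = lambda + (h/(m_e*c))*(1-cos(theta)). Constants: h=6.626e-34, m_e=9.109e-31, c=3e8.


Compton wavelength: h/(m_e*c) = 2.4247e-12 m
d_lambda = 2.4247e-12 * (1 - cos(97.8 deg))
= 2.4247e-12 * 1.135716
= 2.7538e-12 m = 0.002754 nm
lambda' = 0.063 + 0.002754
= 0.065754 nm

0.065754


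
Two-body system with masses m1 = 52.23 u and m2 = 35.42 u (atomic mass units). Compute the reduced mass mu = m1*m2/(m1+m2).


mu = m1 * m2 / (m1 + m2)
= 52.23 * 35.42 / (52.23 + 35.42)
= 1849.9866 / 87.65
= 21.1065 u

21.1065


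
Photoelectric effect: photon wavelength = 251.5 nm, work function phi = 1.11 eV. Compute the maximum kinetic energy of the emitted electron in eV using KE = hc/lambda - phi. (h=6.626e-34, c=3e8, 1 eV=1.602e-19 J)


E_photon = hc / lambda
= (6.626e-34)(3e8) / (251.5e-9)
= 7.9038e-19 J
= 4.9337 eV
KE = E_photon - phi
= 4.9337 - 1.11
= 3.8237 eV

3.8237


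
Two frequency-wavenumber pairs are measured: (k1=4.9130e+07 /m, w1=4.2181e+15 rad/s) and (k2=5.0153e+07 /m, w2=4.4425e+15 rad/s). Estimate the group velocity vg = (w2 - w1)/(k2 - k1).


vg = (w2 - w1) / (k2 - k1)
= (4.4425e+15 - 4.2181e+15) / (5.0153e+07 - 4.9130e+07)
= 2.2440e+14 / 1.0230e+06
= 2.1935e+08 m/s

2.1935e+08


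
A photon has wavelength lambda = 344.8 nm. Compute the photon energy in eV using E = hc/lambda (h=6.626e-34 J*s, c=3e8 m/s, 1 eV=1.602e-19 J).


E = hc / lambda
= (6.626e-34)(3e8) / (344.8e-9)
= 1.9878e-25 / 3.4480e-07
= 5.7651e-19 J
Converting to eV: 5.7651e-19 / 1.602e-19
= 3.5987 eV

3.5987


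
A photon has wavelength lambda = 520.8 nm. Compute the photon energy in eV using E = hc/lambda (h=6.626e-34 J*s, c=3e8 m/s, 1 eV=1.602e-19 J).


E = hc / lambda
= (6.626e-34)(3e8) / (520.8e-9)
= 1.9878e-25 / 5.2080e-07
= 3.8168e-19 J
Converting to eV: 3.8168e-19 / 1.602e-19
= 2.3825 eV

2.3825


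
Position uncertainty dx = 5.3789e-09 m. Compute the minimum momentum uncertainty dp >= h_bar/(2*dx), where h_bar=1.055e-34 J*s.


dp = h_bar / (2 * dx)
= 1.055e-34 / (2 * 5.3789e-09)
= 1.055e-34 / 1.0758e-08
= 9.8068e-27 kg*m/s

9.8068e-27


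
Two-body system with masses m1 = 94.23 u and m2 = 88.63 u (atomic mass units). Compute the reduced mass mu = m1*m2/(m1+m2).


mu = m1 * m2 / (m1 + m2)
= 94.23 * 88.63 / (94.23 + 88.63)
= 8351.6049 / 182.86
= 45.6721 u

45.6721


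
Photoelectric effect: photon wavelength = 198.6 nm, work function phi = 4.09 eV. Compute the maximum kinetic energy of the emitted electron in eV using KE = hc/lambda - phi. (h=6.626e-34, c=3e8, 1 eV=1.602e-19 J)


E_photon = hc / lambda
= (6.626e-34)(3e8) / (198.6e-9)
= 1.0009e-18 J
= 6.2479 eV
KE = E_photon - phi
= 6.2479 - 4.09
= 2.1579 eV

2.1579


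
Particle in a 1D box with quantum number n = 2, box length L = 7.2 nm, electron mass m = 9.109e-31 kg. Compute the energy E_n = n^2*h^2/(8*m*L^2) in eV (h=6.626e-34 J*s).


E = n^2 * h^2 / (8 * m * L^2)
= 2^2 * (6.626e-34)^2 / (8 * 9.109e-31 * (7.2e-9)^2)
= 4 * 4.3904e-67 / (8 * 9.109e-31 * 5.1840e-17)
= 4.6488e-21 J
= 0.029 eV

0.029


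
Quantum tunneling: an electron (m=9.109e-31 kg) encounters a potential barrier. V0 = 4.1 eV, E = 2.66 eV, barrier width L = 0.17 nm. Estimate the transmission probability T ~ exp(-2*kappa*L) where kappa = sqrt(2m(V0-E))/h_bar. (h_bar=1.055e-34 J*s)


V0 - E = 1.44 eV = 2.3069e-19 J
kappa = sqrt(2 * m * (V0-E)) / h_bar
= sqrt(2 * 9.109e-31 * 2.3069e-19) / 1.055e-34
= 6.1448e+09 /m
2*kappa*L = 2 * 6.1448e+09 * 0.17e-9
= 2.0892
T = exp(-2.0892) = 1.237806e-01

1.237806e-01


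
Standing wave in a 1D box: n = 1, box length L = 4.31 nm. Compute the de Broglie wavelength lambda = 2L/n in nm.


lambda = 2L / n
= 2 * 4.31 / 1
= 8.62 / 1
= 8.62 nm

8.62


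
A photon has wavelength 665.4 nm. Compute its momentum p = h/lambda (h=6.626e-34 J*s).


p = h / lambda
= 6.626e-34 / (665.4e-9)
= 6.626e-34 / 6.6540e-07
= 9.9579e-28 kg*m/s

9.9579e-28


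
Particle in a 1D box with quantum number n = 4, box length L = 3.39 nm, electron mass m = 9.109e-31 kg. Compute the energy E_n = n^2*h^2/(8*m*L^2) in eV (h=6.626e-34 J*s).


E = n^2 * h^2 / (8 * m * L^2)
= 4^2 * (6.626e-34)^2 / (8 * 9.109e-31 * (3.39e-9)^2)
= 16 * 4.3904e-67 / (8 * 9.109e-31 * 1.1492e-17)
= 8.3881e-20 J
= 0.5236 eV

0.5236


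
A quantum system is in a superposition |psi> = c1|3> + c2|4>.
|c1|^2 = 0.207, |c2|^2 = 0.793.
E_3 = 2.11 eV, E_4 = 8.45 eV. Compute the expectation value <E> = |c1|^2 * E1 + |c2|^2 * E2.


<E> = |c1|^2 * E1 + |c2|^2 * E2
= 0.207 * 2.11 + 0.793 * 8.45
= 0.4368 + 6.7008
= 7.1376 eV

7.1376


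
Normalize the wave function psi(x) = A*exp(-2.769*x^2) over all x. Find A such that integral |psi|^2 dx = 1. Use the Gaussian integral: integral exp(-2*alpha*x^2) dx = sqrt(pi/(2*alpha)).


integral |psi|^2 dx = A^2 * sqrt(pi/(2*alpha)) = 1
A^2 = sqrt(2*alpha/pi)
= sqrt(2 * 2.769 / pi)
= 1.327705
A = sqrt(1.327705)
= 1.1523

1.1523


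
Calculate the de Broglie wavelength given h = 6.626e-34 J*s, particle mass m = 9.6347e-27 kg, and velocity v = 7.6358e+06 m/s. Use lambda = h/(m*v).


lambda = h / (m * v)
= 6.626e-34 / (9.6347e-27 * 7.6358e+06)
= 6.626e-34 / 7.3569e-20
= 9.0066e-15 m

9.0066e-15


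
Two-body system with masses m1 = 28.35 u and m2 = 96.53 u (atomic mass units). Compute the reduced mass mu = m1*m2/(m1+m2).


mu = m1 * m2 / (m1 + m2)
= 28.35 * 96.53 / (28.35 + 96.53)
= 2736.6255 / 124.88
= 21.914 u

21.914


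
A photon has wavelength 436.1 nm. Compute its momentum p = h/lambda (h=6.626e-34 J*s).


p = h / lambda
= 6.626e-34 / (436.1e-9)
= 6.626e-34 / 4.3610e-07
= 1.5194e-27 kg*m/s

1.5194e-27


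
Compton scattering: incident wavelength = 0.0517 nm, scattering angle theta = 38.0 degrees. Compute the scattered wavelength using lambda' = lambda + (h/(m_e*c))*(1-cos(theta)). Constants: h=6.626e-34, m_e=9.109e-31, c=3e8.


Compton wavelength: h/(m_e*c) = 2.4247e-12 m
d_lambda = 2.4247e-12 * (1 - cos(38.0 deg))
= 2.4247e-12 * 0.211989
= 5.1401e-13 m = 0.000514 nm
lambda' = 0.0517 + 0.000514
= 0.052214 nm

0.052214


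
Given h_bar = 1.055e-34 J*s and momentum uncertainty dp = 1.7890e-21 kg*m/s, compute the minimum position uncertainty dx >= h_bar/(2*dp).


dx = h_bar / (2 * dp)
= 1.055e-34 / (2 * 1.7890e-21)
= 1.055e-34 / 3.5780e-21
= 2.9486e-14 m

2.9486e-14


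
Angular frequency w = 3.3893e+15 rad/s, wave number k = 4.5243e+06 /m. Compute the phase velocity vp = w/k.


vp = w / k
= 3.3893e+15 / 4.5243e+06
= 7.4913e+08 m/s

7.4913e+08


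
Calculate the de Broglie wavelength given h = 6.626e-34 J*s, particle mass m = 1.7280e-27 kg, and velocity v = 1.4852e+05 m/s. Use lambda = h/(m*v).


lambda = h / (m * v)
= 6.626e-34 / (1.7280e-27 * 1.4852e+05)
= 6.626e-34 / 2.5664e-22
= 2.5818e-12 m

2.5818e-12


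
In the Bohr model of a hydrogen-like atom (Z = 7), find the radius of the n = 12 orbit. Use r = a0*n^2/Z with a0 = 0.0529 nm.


r = a0 * n^2 / Z
= 0.0529 * 12^2 / 7
= 0.0529 * 144 / 7
= 1.0882 nm

1.0882


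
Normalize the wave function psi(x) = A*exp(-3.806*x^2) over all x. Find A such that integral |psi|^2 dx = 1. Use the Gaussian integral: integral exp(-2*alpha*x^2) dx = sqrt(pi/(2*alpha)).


integral |psi|^2 dx = A^2 * sqrt(pi/(2*alpha)) = 1
A^2 = sqrt(2*alpha/pi)
= sqrt(2 * 3.806 / pi)
= 1.556591
A = sqrt(1.556591)
= 1.2476

1.2476


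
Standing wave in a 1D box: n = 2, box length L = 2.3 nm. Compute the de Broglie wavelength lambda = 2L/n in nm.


lambda = 2L / n
= 2 * 2.3 / 2
= 4.6 / 2
= 2.3 nm

2.3


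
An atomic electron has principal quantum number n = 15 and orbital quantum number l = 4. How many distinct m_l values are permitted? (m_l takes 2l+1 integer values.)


m_l ranges from -l to +l in integer steps
So m_l goes from -4 to +4
Count = 2l + 1 = 2*4 + 1
= 9

9


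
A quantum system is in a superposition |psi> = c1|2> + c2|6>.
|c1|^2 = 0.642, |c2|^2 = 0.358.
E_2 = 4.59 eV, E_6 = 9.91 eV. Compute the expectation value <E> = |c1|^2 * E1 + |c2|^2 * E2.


<E> = |c1|^2 * E1 + |c2|^2 * E2
= 0.642 * 4.59 + 0.358 * 9.91
= 2.9468 + 3.5478
= 6.4946 eV

6.4946


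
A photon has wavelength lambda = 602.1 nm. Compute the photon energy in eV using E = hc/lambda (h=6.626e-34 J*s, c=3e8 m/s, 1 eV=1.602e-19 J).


E = hc / lambda
= (6.626e-34)(3e8) / (602.1e-9)
= 1.9878e-25 / 6.0210e-07
= 3.3014e-19 J
Converting to eV: 3.3014e-19 / 1.602e-19
= 2.0608 eV

2.0608
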